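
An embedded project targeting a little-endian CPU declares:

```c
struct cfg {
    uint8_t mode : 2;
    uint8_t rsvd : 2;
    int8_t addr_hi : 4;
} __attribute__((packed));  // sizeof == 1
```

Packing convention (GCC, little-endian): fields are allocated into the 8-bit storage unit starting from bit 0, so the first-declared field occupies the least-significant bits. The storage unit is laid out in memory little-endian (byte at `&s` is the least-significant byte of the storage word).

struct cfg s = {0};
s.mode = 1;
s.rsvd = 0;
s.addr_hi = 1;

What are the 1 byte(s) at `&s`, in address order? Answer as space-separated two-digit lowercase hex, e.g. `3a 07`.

mode (2b) val=1 bits=0x1 at bit 0: 0x01
rsvd (2b) val=0 bits=0x0 at bit 2: 0x01
addr_hi (4b) val=1 bits=0x1 at bit 4: 0x11
word = 0x11 → little-endian bytes:
  [0]=0x11

11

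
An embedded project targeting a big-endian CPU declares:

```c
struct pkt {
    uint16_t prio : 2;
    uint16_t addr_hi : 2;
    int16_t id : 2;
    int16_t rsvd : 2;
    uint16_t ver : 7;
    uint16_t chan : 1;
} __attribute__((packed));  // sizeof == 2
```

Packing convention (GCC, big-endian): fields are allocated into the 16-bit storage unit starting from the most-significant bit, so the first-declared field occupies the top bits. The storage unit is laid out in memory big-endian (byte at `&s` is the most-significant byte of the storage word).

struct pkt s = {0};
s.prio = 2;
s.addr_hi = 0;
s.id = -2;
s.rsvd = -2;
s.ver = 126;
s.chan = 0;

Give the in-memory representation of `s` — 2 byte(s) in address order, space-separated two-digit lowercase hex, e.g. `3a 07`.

8a fc

prio:2 = 2 → 0x2 << 14 → word 0x8000
addr_hi:2 = 0 → 0x0 << 12 → word 0x8000
id:2 = -2 → 0x2 << 10 → word 0x8800
rsvd:2 = -2 → 0x2 << 8 → word 0x8a00
ver:7 = 126 → 0x7e << 1 → word 0x8afc
chan:1 = 0 → 0x0 << 0 → word 0x8afc
word = 0x8afc → big-endian bytes:
  [0]=0x8a  [1]=0xfc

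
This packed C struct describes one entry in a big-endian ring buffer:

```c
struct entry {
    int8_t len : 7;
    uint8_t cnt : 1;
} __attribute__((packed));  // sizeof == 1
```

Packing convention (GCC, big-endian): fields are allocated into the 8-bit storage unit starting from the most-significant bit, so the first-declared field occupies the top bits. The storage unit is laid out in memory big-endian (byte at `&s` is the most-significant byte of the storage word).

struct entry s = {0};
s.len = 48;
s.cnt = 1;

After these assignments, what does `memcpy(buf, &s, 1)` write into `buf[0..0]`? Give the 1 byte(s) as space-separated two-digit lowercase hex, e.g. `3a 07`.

61

len (7b) val=48 bits=0x30 at bit 1: 0x60
cnt (1b) val=1 bits=0x1 at bit 0: 0x61
word = 0x61 → big-endian bytes:
  [0]=0x61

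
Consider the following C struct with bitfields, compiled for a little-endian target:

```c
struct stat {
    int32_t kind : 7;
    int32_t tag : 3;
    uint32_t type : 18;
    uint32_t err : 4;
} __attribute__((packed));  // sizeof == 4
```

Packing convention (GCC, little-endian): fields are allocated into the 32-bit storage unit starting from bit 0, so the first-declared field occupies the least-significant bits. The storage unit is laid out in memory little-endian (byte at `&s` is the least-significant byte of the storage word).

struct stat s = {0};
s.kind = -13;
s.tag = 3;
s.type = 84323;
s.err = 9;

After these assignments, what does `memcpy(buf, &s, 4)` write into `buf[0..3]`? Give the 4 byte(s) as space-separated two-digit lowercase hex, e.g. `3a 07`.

[0+:7] kind=-13 & 0x7f = 0x73; word=0x00000073
[7+:3] tag=3 & 0x7 = 0x3; word=0x000001f3
[10+:18] type=84323 & 0x3ffff = 0x14963; word=0x05258df3
[28+:4] err=9 & 0xf = 0x9; word=0x95258df3
word = 0x95258df3 → little-endian bytes:
  [0]=0xf3  [1]=0x8d  [2]=0x25  [3]=0x95

f3 8d 25 95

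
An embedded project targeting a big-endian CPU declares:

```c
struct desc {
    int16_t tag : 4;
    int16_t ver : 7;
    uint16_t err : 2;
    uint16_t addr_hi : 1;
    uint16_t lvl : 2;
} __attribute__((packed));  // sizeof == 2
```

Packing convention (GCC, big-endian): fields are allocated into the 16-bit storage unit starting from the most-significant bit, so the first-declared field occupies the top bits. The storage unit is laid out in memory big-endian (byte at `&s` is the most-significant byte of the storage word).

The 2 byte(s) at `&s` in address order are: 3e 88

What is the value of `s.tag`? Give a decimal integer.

[0]=0x3e [1]=0x88 (big-endian) → word 0x3e88
tag [12+:4] = (word>>12) & 0xf = 3  ←
ver [5+:7] = (word>>5) & 0x7f = 116
err [3+:2] = (word>>3) & 0x3 = 1
addr_hi [2+:1] = (word>>2) & 0x1 = 0
lvl [0+:2] = (word>>0) & 0x3 = 0
tag signed 4b, MSB=0: value = 3

3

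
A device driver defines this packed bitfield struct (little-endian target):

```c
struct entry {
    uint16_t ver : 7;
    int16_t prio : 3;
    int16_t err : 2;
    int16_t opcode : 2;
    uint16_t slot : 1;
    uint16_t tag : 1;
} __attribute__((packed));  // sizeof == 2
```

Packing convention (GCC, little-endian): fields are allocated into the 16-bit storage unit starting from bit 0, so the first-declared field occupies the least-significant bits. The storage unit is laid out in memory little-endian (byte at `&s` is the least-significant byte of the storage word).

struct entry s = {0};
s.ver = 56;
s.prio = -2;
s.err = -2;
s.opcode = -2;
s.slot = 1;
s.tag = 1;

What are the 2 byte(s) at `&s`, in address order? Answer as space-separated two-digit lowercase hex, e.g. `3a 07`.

38 eb

ver:7 = 56 → 0x38 << 0 → word 0x0038
prio:3 = -2 → 0x6 << 7 → word 0x0338
err:2 = -2 → 0x2 << 10 → word 0x0b38
opcode:2 = -2 → 0x2 << 12 → word 0x2b38
slot:1 = 1 → 0x1 << 14 → word 0x6b38
tag:1 = 1 → 0x1 << 15 → word 0xeb38
word = 0xeb38 → little-endian bytes:
  [0]=0x38  [1]=0xeb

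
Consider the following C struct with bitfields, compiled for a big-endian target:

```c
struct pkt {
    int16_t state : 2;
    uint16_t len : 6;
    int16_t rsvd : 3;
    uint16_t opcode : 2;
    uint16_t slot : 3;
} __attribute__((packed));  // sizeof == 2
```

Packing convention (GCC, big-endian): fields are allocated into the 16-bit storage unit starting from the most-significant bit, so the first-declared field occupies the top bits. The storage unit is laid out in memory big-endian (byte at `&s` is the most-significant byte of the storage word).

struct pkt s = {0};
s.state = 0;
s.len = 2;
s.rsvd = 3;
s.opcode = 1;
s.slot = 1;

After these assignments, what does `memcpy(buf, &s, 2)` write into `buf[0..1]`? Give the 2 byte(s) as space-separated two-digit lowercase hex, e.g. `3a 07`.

state (2b) val=0 bits=0x0 at bit 14: 0x0000
len (6b) val=2 bits=0x2 at bit 8: 0x0200
rsvd (3b) val=3 bits=0x3 at bit 5: 0x0260
opcode (2b) val=1 bits=0x1 at bit 3: 0x0268
slot (3b) val=1 bits=0x1 at bit 0: 0x0269
word = 0x0269 → big-endian bytes:
  [0]=0x02  [1]=0x69

02 69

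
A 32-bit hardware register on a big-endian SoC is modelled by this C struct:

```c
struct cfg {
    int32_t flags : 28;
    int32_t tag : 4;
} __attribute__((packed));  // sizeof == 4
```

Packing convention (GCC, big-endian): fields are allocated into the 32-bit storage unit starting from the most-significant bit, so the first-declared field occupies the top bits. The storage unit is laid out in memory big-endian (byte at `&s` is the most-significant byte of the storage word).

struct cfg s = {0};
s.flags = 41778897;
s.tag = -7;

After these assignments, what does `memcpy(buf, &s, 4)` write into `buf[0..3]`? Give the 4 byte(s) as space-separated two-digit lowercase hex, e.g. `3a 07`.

27 d7 ed 19

flags (28b) val=41778897 bits=0x27d7ed1 at bit 4: 0x27d7ed10
tag (4b) val=-7 bits=0x9 at bit 0: 0x27d7ed19
word = 0x27d7ed19 → big-endian bytes:
  [0]=0x27  [1]=0xd7  [2]=0xed  [3]=0x19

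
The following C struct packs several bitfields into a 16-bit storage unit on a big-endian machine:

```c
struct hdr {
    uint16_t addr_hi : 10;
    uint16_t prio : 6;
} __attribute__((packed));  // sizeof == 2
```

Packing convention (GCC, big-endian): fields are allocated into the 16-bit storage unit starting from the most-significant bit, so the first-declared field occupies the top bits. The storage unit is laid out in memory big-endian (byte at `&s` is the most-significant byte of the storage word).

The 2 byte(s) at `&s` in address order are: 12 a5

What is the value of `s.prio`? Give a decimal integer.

[0]=0x12 [1]=0xa5 (big-endian) → word 0x12a5
addr_hi [6+:10] = (word>>6) & 0x3ff = 74
prio [0+:6] = (word>>0) & 0x3f = 37  ←

37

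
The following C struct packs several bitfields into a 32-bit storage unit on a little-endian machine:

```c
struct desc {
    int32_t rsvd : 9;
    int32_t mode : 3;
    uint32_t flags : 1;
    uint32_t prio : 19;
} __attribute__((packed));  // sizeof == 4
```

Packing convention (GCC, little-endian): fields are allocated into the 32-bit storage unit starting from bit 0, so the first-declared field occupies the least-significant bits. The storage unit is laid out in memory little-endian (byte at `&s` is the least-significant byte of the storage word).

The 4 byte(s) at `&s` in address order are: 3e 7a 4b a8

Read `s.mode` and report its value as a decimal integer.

-3

[0]=0x3e [1]=0x7a [2]=0x4b [3]=0xa8 (little-endian) → word 0xa84b7a3e
rsvd:9 @ bit 0 → (0xa84b7a3e>>0)&0x1ff = 0x3e
mode:3 @ bit 9 → (0xa84b7a3e>>9)&0x7 = 0x5  ←
flags:1 @ bit 12 → (0xa84b7a3e>>12)&0x1 = 0x1
prio:19 @ bit 13 → (0xa84b7a3e>>13)&0x7ffff = 0x5425b
mode signed 3b, MSB=1: 5 - 8 = -3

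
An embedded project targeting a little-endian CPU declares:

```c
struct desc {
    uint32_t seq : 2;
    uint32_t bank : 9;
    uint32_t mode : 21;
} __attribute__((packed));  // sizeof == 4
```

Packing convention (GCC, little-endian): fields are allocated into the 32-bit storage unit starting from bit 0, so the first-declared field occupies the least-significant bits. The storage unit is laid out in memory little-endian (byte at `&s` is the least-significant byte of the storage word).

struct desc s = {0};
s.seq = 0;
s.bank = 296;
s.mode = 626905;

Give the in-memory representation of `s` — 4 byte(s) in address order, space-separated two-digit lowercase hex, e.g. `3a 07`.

seq (2b) val=0 bits=0x0 at bit 0: 0x00000000
bank (9b) val=296 bits=0x128 at bit 2: 0x000004a0
mode (21b) val=626905 bits=0x990d9 at bit 11: 0x4c86cca0
word = 0x4c86cca0 → little-endian bytes:
  [0]=0xa0  [1]=0xcc  [2]=0x86  [3]=0x4c

a0 cc 86 4c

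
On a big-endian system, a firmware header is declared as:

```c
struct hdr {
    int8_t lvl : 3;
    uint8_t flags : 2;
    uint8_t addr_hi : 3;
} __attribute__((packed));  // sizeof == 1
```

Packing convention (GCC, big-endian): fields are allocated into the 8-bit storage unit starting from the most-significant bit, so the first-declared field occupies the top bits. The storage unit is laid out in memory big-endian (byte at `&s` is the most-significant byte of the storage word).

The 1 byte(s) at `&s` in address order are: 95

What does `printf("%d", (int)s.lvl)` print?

-4

[0]=0x95 (big-endian) → word 0x95
lvl [5+:3] = (word>>5) & 0x7 = 4  ←
flags [3+:2] = (word>>3) & 0x3 = 2
addr_hi [0+:3] = (word>>0) & 0x7 = 5
lvl signed 3b, MSB=1: 4 - 8 = -4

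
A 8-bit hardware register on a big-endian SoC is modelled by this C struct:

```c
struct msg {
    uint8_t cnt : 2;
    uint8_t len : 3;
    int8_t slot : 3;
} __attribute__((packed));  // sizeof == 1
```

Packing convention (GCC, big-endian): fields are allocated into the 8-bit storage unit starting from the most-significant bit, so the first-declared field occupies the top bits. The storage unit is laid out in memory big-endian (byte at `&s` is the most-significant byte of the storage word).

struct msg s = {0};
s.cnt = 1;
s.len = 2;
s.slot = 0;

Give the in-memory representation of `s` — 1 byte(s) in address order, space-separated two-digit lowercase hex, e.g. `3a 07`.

50

[6+:2] cnt=1 & 0x3 = 0x1; word=0x40
[3+:3] len=2 & 0x7 = 0x2; word=0x50
[0+:3] slot=0 & 0x7 = 0x0; word=0x50
word = 0x50 → big-endian bytes:
  [0]=0x50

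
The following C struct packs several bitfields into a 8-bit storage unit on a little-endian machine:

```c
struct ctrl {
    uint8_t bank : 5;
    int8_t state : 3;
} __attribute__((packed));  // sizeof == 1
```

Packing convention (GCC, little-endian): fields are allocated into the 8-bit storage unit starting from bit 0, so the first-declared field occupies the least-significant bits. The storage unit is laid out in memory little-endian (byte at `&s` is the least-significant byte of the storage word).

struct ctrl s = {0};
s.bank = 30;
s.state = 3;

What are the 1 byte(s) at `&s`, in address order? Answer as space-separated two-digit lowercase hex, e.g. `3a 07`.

[0+:5] bank=30 & 0x1f = 0x1e; word=0x1e
[5+:3] state=3 & 0x7 = 0x3; word=0x7e
word = 0x7e → little-endian bytes:
  [0]=0x7e

7e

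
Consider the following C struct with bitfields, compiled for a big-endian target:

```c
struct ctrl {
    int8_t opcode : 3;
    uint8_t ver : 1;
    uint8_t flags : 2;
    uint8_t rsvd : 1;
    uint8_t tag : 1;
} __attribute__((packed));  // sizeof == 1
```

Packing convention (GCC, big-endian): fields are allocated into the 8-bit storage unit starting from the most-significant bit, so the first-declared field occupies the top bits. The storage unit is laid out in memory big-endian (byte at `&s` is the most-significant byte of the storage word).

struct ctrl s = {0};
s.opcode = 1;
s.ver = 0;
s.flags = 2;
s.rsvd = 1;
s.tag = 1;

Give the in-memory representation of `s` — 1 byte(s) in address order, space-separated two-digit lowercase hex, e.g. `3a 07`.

[5+:3] opcode=1 & 0x7 = 0x1; word=0x20
[4+:1] ver=0 & 0x1 = 0x0; word=0x20
[2+:2] flags=2 & 0x3 = 0x2; word=0x28
[1+:1] rsvd=1 & 0x1 = 0x1; word=0x2a
[0+:1] tag=1 & 0x1 = 0x1; word=0x2b
word = 0x2b → big-endian bytes:
  [0]=0x2b

2b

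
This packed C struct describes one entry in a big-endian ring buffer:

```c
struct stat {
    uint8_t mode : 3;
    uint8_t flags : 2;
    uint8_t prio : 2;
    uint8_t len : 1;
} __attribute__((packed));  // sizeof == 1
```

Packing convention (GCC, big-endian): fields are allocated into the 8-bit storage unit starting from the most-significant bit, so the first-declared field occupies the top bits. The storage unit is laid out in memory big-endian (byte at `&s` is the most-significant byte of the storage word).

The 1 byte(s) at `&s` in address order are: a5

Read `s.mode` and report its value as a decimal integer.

5

[0]=0xa5 (big-endian) → word 0xa5
mode:3 @ bit 5 → (0xa5>>5)&0x7 = 0x5  ←
flags:2 @ bit 3 → (0xa5>>3)&0x3 = 0x0
prio:2 @ bit 1 → (0xa5>>1)&0x3 = 0x2
len:1 @ bit 0 → (0xa5>>0)&0x1 = 0x1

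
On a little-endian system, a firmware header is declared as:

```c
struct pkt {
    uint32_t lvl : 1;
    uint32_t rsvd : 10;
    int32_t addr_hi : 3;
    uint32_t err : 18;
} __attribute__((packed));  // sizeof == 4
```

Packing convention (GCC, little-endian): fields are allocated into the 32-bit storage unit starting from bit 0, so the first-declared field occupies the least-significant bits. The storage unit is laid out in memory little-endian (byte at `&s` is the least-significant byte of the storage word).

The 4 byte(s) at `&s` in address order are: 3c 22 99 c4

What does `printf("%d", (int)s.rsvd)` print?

286

[0]=0x3c [1]=0x22 [2]=0x99 [3]=0xc4 (little-endian) → word 0xc499223c
lvl:1 @ bit 0 → (0xc499223c>>0)&0x1 = 0x0
rsvd:10 @ bit 1 → (0xc499223c>>1)&0x3ff = 0x11e  ←
addr_hi:3 @ bit 11 → (0xc499223c>>11)&0x7 = 0x4
err:18 @ bit 14 → (0xc499223c>>14)&0x3ffff = 0x31264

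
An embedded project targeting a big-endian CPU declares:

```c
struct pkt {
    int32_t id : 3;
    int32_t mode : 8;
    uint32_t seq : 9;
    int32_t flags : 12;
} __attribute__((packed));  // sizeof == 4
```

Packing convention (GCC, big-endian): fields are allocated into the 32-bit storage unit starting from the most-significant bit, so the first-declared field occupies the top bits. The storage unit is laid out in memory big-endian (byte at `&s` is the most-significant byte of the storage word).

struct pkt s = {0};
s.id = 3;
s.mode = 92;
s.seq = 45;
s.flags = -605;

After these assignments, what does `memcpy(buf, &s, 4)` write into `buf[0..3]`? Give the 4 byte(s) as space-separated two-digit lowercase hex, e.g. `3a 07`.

id:3 = 3 → 0x3 << 29 → word 0x60000000
mode:8 = 92 → 0x5c << 21 → word 0x6b800000
seq:9 = 45 → 0x2d << 12 → word 0x6b82d000
flags:12 = -605 → 0xda3 << 0 → word 0x6b82dda3
word = 0x6b82dda3 → big-endian bytes:
  [0]=0x6b  [1]=0x82  [2]=0xdd  [3]=0xa3

6b 82 dd a3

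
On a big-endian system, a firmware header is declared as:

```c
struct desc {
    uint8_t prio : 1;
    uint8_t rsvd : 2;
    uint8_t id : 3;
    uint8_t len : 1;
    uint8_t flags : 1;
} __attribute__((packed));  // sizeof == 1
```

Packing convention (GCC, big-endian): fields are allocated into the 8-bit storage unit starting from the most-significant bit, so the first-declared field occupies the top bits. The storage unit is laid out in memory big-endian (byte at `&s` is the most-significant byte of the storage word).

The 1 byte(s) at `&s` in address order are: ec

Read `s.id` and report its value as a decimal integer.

3

[0]=0xec (big-endian) → word 0xec
prio [7+:1] = (word>>7) & 0x1 = 1
rsvd [5+:2] = (word>>5) & 0x3 = 3
id [2+:3] = (word>>2) & 0x7 = 3  ←
len [1+:1] = (word>>1) & 0x1 = 0
flags [0+:1] = (word>>0) & 0x1 = 0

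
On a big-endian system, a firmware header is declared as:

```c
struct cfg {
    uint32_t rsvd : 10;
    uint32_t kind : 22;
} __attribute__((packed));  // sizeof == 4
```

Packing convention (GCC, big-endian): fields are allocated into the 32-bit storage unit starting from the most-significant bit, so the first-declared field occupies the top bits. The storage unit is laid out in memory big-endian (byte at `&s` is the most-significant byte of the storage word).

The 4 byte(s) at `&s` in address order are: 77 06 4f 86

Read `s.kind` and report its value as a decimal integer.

413574

[0]=0x77 [1]=0x06 [2]=0x4f [3]=0x86 (big-endian) → word 0x77064f86
rsvd [22+:10] = (word>>22) & 0x3ff = 476
kind [0+:22] = (word>>0) & 0x3fffff = 413574  ←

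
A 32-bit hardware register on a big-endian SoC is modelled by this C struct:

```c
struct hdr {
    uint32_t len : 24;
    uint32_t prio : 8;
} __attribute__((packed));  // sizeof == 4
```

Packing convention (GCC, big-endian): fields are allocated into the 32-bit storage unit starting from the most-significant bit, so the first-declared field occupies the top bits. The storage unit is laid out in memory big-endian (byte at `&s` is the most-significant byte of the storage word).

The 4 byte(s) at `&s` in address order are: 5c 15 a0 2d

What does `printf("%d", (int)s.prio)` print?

45

[0]=0x5c [1]=0x15 [2]=0xa0 [3]=0x2d (big-endian) → word 0x5c15a02d
len:24 @ bit 8 → (0x5c15a02d>>8)&0xffffff = 0x5c15a0
prio:8 @ bit 0 → (0x5c15a02d>>0)&0xff = 0x2d  ←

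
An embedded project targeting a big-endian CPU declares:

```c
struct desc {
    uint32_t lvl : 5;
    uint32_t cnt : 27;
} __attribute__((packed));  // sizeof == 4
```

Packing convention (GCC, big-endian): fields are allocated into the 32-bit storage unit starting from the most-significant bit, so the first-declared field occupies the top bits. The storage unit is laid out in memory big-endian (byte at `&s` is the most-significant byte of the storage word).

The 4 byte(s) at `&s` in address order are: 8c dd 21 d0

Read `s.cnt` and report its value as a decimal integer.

81600976

[0]=0x8c [1]=0xdd [2]=0x21 [3]=0xd0 (big-endian) → word 0x8cdd21d0
lvl:5 @ bit 27 → (0x8cdd21d0>>27)&0x1f = 0x11
cnt:27 @ bit 0 → (0x8cdd21d0>>0)&0x7ffffff = 0x4dd21d0  ←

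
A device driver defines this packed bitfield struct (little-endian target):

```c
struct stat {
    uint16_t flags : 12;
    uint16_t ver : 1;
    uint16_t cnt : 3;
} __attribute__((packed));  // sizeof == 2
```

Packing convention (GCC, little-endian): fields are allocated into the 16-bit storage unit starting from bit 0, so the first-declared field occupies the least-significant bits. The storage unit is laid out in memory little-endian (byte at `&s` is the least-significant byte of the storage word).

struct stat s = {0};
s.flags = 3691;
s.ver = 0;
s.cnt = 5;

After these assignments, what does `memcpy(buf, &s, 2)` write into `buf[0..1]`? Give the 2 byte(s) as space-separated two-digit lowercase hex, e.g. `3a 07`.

[0+:12] flags=3691 & 0xfff = 0xe6b; word=0x0e6b
[12+:1] ver=0 & 0x1 = 0x0; word=0x0e6b
[13+:3] cnt=5 & 0x7 = 0x5; word=0xae6b
word = 0xae6b → little-endian bytes:
  [0]=0x6b  [1]=0xae

6b ae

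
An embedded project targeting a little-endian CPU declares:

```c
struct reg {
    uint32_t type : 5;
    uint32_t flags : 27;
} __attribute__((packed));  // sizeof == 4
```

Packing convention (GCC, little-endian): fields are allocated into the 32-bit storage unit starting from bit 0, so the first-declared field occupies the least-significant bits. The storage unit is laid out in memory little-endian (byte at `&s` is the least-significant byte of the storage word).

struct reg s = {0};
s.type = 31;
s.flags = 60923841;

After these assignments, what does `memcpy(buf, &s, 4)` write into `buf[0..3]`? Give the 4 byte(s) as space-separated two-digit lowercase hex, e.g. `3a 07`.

3f f8 33 74

[0+:5] type=31 & 0x1f = 0x1f; word=0x0000001f
[5+:27] flags=60923841 & 0x7ffffff = 0x3a19fc1; word=0x7433f83f
word = 0x7433f83f → little-endian bytes:
  [0]=0x3f  [1]=0xf8  [2]=0x33  [3]=0x74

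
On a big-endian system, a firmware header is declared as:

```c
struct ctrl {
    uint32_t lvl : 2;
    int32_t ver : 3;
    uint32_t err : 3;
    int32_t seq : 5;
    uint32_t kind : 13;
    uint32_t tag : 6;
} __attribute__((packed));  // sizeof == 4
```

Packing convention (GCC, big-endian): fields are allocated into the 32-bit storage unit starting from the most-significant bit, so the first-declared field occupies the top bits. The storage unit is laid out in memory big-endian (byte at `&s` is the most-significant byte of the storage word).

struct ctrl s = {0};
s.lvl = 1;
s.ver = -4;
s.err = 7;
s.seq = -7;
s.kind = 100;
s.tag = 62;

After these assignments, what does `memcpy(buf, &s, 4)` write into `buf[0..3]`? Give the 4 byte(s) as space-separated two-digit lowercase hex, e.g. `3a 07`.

67 c8 19 3e

[30+:2] lvl=1 & 0x3 = 0x1; word=0x40000000
[27+:3] ver=-4 & 0x7 = 0x4; word=0x60000000
[24+:3] err=7 & 0x7 = 0x7; word=0x67000000
[19+:5] seq=-7 & 0x1f = 0x19; word=0x67c80000
[6+:13] kind=100 & 0x1fff = 0x64; word=0x67c81900
[0+:6] tag=62 & 0x3f = 0x3e; word=0x67c8193e
word = 0x67c8193e → big-endian bytes:
  [0]=0x67  [1]=0xc8  [2]=0x19  [3]=0x3e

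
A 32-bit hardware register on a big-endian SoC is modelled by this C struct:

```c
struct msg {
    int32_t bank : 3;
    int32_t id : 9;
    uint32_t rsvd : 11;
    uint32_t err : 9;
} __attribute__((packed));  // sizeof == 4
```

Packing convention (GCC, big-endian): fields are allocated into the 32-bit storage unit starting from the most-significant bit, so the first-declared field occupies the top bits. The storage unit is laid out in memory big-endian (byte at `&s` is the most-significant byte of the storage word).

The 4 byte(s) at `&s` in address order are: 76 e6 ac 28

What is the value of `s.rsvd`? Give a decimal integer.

[0]=0x76 [1]=0xe6 [2]=0xac [3]=0x28 (big-endian) → word 0x76e6ac28
bank:3 @ bit 29 → (0x76e6ac28>>29)&0x7 = 0x3
id:9 @ bit 20 → (0x76e6ac28>>20)&0x1ff = 0x16e
rsvd:11 @ bit 9 → (0x76e6ac28>>9)&0x7ff = 0x356  ←
err:9 @ bit 0 → (0x76e6ac28>>0)&0x1ff = 0x28

854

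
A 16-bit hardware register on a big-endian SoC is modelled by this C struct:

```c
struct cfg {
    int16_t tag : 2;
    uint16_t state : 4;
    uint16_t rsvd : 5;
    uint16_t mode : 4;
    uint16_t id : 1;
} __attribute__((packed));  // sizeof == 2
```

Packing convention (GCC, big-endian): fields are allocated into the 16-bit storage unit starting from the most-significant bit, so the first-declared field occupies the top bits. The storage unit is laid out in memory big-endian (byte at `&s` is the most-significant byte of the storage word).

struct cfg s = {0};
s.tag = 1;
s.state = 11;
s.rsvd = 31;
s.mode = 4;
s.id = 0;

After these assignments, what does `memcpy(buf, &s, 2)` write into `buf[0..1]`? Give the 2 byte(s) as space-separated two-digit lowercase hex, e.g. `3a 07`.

6f e8

[14+:2] tag=1 & 0x3 = 0x1; word=0x4000
[10+:4] state=11 & 0xf = 0xb; word=0x6c00
[5+:5] rsvd=31 & 0x1f = 0x1f; word=0x6fe0
[1+:4] mode=4 & 0xf = 0x4; word=0x6fe8
[0+:1] id=0 & 0x1 = 0x0; word=0x6fe8
word = 0x6fe8 → big-endian bytes:
  [0]=0x6f  [1]=0xe8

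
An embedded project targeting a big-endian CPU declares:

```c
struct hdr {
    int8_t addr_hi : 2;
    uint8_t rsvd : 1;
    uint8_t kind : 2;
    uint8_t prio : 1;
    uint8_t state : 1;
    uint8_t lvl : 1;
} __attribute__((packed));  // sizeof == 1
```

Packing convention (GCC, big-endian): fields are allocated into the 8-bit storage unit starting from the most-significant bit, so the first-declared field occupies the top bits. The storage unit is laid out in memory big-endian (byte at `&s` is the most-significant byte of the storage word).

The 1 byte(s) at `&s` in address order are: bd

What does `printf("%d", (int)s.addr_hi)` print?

-2

[0]=0xbd (big-endian) → word 0xbd
addr_hi [6+:2] = (word>>6) & 0x3 = 2  ←
rsvd [5+:1] = (word>>5) & 0x1 = 1
kind [3+:2] = (word>>3) & 0x3 = 3
prio [2+:1] = (word>>2) & 0x1 = 1
state [1+:1] = (word>>1) & 0x1 = 0
lvl [0+:1] = (word>>0) & 0x1 = 1
addr_hi signed 2b, MSB=1: 2 - 4 = -2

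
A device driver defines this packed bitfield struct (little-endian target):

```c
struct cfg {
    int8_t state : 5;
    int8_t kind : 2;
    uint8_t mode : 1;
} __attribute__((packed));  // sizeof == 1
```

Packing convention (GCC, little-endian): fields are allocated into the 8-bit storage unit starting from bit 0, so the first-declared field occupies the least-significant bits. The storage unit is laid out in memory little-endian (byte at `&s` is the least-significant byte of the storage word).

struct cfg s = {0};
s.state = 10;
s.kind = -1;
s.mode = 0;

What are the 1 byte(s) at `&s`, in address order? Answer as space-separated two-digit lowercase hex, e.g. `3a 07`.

6a

[0+:5] state=10 & 0x1f = 0xa; word=0x0a
[5+:2] kind=-1 & 0x3 = 0x3; word=0x6a
[7+:1] mode=0 & 0x1 = 0x0; word=0x6a
word = 0x6a → little-endian bytes:
  [0]=0x6a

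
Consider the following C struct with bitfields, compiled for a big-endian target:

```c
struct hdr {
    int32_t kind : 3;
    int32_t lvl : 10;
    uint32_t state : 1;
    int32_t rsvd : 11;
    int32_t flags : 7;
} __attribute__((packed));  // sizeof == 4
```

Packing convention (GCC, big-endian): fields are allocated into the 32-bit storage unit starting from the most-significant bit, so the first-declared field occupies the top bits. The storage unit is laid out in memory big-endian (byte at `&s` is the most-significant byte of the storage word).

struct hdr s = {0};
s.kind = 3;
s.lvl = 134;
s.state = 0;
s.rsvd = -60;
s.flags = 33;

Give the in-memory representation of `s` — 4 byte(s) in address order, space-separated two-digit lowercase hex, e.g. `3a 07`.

64 33 e2 21

[29+:3] kind=3 & 0x7 = 0x3; word=0x60000000
[19+:10] lvl=134 & 0x3ff = 0x86; word=0x64300000
[18+:1] state=0 & 0x1 = 0x0; word=0x64300000
[7+:11] rsvd=-60 & 0x7ff = 0x7c4; word=0x6433e200
[0+:7] flags=33 & 0x7f = 0x21; word=0x6433e221
word = 0x6433e221 → big-endian bytes:
  [0]=0x64  [1]=0x33  [2]=0xe2  [3]=0x21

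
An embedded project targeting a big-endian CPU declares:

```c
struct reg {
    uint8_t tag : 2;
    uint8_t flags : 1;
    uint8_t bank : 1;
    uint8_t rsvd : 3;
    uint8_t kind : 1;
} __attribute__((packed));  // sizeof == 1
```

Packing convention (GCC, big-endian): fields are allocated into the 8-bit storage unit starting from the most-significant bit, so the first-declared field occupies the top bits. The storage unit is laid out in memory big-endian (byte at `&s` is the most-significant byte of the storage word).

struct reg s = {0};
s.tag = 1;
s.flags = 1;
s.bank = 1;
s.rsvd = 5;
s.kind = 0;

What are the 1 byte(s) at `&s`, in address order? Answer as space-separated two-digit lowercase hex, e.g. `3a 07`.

tag:2 = 1 → 0x1 << 6 → word 0x40
flags:1 = 1 → 0x1 << 5 → word 0x60
bank:1 = 1 → 0x1 << 4 → word 0x70
rsvd:3 = 5 → 0x5 << 1 → word 0x7a
kind:1 = 0 → 0x0 << 0 → word 0x7a
word = 0x7a → big-endian bytes:
  [0]=0x7a

7a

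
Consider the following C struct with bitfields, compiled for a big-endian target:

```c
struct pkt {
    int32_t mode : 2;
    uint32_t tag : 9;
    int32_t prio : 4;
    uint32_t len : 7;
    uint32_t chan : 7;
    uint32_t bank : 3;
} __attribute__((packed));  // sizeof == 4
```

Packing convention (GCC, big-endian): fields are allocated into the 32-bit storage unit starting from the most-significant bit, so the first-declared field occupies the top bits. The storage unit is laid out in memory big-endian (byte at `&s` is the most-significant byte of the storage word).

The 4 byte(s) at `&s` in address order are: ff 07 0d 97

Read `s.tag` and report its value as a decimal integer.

[0]=0xff [1]=0x07 [2]=0x0d [3]=0x97 (big-endian) → word 0xff070d97
mode:2 @ bit 30 → (0xff070d97>>30)&0x3 = 0x3
tag:9 @ bit 21 → (0xff070d97>>21)&0x1ff = 0x1f8  ←
prio:4 @ bit 17 → (0xff070d97>>17)&0xf = 0x3
len:7 @ bit 10 → (0xff070d97>>10)&0x7f = 0x43
chan:7 @ bit 3 → (0xff070d97>>3)&0x7f = 0x32
bank:3 @ bit 0 → (0xff070d97>>0)&0x7 = 0x7

504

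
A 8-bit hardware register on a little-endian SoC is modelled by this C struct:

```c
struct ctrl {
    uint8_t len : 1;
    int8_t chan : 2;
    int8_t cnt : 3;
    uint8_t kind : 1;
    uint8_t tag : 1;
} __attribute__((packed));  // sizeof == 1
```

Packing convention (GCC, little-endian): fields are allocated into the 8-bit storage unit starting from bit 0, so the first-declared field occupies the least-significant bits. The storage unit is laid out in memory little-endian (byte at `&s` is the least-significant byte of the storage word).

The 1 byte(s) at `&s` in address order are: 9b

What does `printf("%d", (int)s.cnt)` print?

[0]=0x9b (little-endian) → word 0x9b
len:1 @ bit 0 → (0x9b>>0)&0x1 = 0x1
chan:2 @ bit 1 → (0x9b>>1)&0x3 = 0x1
cnt:3 @ bit 3 → (0x9b>>3)&0x7 = 0x3  ←
kind:1 @ bit 6 → (0x9b>>6)&0x1 = 0x0
tag:1 @ bit 7 → (0x9b>>7)&0x1 = 0x1
cnt signed 3b, MSB=0: value = 3

3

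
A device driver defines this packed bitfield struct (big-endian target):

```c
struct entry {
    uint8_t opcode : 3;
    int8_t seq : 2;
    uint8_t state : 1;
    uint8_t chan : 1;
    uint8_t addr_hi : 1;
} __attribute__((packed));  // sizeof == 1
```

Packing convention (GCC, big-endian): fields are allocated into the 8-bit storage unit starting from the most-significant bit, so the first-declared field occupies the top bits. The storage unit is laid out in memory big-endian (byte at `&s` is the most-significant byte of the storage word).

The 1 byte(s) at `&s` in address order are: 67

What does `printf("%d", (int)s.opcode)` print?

3

[0]=0x67 (big-endian) → word 0x67
opcode:3 @ bit 5 → (0x67>>5)&0x7 = 0x3  ←
seq:2 @ bit 3 → (0x67>>3)&0x3 = 0x0
state:1 @ bit 2 → (0x67>>2)&0x1 = 0x1
chan:1 @ bit 1 → (0x67>>1)&0x1 = 0x1
addr_hi:1 @ bit 0 → (0x67>>0)&0x1 = 0x1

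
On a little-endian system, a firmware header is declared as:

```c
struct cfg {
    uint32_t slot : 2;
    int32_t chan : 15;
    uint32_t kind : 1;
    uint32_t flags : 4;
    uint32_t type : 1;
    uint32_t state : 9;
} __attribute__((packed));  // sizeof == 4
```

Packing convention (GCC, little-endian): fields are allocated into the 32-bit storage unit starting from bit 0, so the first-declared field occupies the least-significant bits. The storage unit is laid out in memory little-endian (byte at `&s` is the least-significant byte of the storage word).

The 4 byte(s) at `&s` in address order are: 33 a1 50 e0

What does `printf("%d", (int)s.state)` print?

448

[0]=0x33 [1]=0xa1 [2]=0x50 [3]=0xe0 (little-endian) → word 0xe050a133
slot [0+:2] = (word>>0) & 0x3 = 3
chan [2+:15] = (word>>2) & 0x7fff = 10316
kind [17+:1] = (word>>17) & 0x1 = 0
flags [18+:4] = (word>>18) & 0xf = 4
type [22+:1] = (word>>22) & 0x1 = 1
state [23+:9] = (word>>23) & 0x1ff = 448  ←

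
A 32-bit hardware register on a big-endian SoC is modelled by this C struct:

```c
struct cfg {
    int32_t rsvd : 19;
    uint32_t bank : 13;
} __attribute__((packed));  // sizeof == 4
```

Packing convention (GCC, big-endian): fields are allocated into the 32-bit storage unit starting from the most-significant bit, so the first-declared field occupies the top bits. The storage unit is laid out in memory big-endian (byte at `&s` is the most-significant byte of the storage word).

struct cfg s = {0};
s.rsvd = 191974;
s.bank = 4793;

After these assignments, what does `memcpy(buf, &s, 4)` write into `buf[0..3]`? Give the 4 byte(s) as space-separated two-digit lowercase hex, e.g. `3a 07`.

rsvd (19b) val=191974 bits=0x2ede6 at bit 13: 0x5dbcc000
bank (13b) val=4793 bits=0x12b9 at bit 0: 0x5dbcd2b9
word = 0x5dbcd2b9 → big-endian bytes:
  [0]=0x5d  [1]=0xbc  [2]=0xd2  [3]=0xb9

5d bc d2 b9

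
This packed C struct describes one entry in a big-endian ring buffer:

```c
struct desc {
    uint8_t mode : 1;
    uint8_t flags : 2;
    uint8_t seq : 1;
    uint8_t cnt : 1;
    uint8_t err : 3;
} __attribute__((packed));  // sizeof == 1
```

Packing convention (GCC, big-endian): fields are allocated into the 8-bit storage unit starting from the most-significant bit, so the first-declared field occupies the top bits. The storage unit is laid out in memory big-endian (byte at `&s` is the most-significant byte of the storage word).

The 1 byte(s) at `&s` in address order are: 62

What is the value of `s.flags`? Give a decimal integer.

3

[0]=0x62 (big-endian) → word 0x62
mode:1 @ bit 7 → (0x62>>7)&0x1 = 0x0
flags:2 @ bit 5 → (0x62>>5)&0x3 = 0x3  ←
seq:1 @ bit 4 → (0x62>>4)&0x1 = 0x0
cnt:1 @ bit 3 → (0x62>>3)&0x1 = 0x0
err:3 @ bit 0 → (0x62>>0)&0x7 = 0x2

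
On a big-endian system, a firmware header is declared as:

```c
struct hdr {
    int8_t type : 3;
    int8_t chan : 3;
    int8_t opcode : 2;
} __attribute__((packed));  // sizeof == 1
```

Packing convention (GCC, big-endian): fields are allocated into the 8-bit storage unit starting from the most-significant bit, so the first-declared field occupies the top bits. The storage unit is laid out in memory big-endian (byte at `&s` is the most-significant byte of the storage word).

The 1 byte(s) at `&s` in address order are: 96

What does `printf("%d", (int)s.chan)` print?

[0]=0x96 (big-endian) → word 0x96
type [5+:3] = (word>>5) & 0x7 = 4
chan [2+:3] = (word>>2) & 0x7 = 5  ←
opcode [0+:2] = (word>>0) & 0x3 = 2
chan signed 3b, MSB=1: 5 - 8 = -3

-3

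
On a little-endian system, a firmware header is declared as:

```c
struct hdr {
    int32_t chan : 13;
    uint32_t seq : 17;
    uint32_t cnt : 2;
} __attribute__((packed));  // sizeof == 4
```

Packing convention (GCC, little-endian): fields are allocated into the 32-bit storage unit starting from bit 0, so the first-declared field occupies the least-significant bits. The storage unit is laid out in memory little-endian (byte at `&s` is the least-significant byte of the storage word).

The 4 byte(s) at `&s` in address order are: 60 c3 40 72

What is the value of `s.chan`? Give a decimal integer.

[0]=0x60 [1]=0xc3 [2]=0x40 [3]=0x72 (little-endian) → word 0x7240c360
chan [0+:13] = (word>>0) & 0x1fff = 864  ←
seq [13+:17] = (word>>13) & 0x1ffff = 102918
cnt [30+:2] = (word>>30) & 0x3 = 1
chan signed 13b, MSB=0: value = 864

864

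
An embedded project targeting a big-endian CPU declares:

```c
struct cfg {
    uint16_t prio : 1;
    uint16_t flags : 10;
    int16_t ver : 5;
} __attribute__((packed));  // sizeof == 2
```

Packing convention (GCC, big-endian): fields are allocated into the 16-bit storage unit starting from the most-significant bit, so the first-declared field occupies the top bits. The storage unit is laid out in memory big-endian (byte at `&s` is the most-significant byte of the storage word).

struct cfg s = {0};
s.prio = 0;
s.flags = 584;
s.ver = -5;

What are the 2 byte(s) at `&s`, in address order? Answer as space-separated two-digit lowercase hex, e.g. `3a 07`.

49 1b

prio:1 = 0 → 0x0 << 15 → word 0x0000
flags:10 = 584 → 0x248 << 5 → word 0x4900
ver:5 = -5 → 0x1b << 0 → word 0x491b
word = 0x491b → big-endian bytes:
  [0]=0x49  [1]=0x1b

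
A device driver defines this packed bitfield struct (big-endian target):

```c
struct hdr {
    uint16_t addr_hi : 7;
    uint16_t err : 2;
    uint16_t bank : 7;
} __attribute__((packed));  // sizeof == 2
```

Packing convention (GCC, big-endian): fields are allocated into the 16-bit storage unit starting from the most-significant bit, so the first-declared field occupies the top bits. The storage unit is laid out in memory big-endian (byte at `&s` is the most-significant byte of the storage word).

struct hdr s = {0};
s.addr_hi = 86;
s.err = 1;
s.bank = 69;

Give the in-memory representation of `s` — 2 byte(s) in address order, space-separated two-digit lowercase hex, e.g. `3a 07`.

ac c5

addr_hi:7 = 86 → 0x56 << 9 → word 0xac00
err:2 = 1 → 0x1 << 7 → word 0xac80
bank:7 = 69 → 0x45 << 0 → word 0xacc5
word = 0xacc5 → big-endian bytes:
  [0]=0xac  [1]=0xc5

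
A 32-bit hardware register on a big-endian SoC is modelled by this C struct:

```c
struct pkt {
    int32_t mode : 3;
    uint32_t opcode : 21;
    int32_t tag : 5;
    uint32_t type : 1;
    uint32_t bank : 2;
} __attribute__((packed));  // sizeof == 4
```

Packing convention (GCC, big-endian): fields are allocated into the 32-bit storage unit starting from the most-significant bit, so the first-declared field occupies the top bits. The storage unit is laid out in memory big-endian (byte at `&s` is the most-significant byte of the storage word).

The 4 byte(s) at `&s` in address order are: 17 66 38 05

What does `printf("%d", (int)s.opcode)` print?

[0]=0x17 [1]=0x66 [2]=0x38 [3]=0x05 (big-endian) → word 0x17663805
mode [29+:3] = (word>>29) & 0x7 = 0
opcode [8+:21] = (word>>8) & 0x1fffff = 1533496  ←
tag [3+:5] = (word>>3) & 0x1f = 0
type [2+:1] = (word>>2) & 0x1 = 1
bank [0+:2] = (word>>0) & 0x3 = 1

1533496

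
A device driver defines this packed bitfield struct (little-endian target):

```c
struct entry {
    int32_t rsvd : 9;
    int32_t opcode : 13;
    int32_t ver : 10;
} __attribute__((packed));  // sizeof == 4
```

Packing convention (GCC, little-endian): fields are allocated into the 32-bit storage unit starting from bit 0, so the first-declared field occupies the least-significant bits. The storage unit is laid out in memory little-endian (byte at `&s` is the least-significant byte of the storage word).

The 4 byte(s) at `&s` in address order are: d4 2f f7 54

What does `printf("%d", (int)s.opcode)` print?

[0]=0xd4 [1]=0x2f [2]=0xf7 [3]=0x54 (little-endian) → word 0x54f72fd4
rsvd:9 @ bit 0 → (0x54f72fd4>>0)&0x1ff = 0x1d4
opcode:13 @ bit 9 → (0x54f72fd4>>9)&0x1fff = 0x1b97  ←
ver:10 @ bit 22 → (0x54f72fd4>>22)&0x3ff = 0x153
opcode signed 13b, MSB=1: 7063 - 8192 = -1129

-1129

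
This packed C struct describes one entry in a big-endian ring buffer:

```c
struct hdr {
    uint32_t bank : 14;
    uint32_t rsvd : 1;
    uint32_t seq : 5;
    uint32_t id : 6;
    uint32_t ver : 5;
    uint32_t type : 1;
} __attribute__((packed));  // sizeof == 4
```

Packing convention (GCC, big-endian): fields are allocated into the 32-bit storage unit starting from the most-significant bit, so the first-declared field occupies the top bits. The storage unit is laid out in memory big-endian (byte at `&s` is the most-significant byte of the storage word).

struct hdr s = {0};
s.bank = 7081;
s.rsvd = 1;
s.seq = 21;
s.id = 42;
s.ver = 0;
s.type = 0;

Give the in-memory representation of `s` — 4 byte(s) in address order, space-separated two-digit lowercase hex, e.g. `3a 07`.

6e a7 5a 80

bank:14 = 7081 → 0x1ba9 << 18 → word 0x6ea40000
rsvd:1 = 1 → 0x1 << 17 → word 0x6ea60000
seq:5 = 21 → 0x15 << 12 → word 0x6ea75000
id:6 = 42 → 0x2a << 6 → word 0x6ea75a80
ver:5 = 0 → 0x0 << 1 → word 0x6ea75a80
type:1 = 0 → 0x0 << 0 → word 0x6ea75a80
word = 0x6ea75a80 → big-endian bytes:
  [0]=0x6e  [1]=0xa7  [2]=0x5a  [3]=0x80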